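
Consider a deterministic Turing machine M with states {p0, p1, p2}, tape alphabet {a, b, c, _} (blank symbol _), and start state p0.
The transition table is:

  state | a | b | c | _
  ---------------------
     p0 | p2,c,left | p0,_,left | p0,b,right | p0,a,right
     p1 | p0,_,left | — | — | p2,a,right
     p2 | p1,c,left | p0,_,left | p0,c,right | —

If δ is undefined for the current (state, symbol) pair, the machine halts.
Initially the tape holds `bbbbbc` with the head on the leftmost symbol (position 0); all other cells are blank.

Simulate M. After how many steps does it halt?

23

state=p0 head=0 tape=___[b]bbbbc   (p0,b)→(p0,_,left)
state=p0 head=-1 tape=__[_]_bbbbc   (p0,_)→(p0,a,right)
state=p0 head=0 tape=__a[_]bbbbc   (p0,_)→(p0,a,right)
state=p0 head=1 tape=__aa[b]bbbc   (p0,b)→(p0,_,left)
state=p0 head=0 tape=__a[a]_bbbc   (p0,a)→(p2,c,left)
state=p2 head=-1 tape=__[a]c_bbbc   (p2,a)→(p1,c,left)
state=p1 head=-2 tape=_[_]cc_bbbc   (p1,_)→(p2,a,right)
state=p2 head=-1 tape=_a[c]c_bbbc   (p2,c)→(p0,c,right)
state=p0 head=0 tape=_ac[c]_bbbc   (p0,c)→(p0,b,right)
state=p0 head=1 tape=_acb[_]bbbc   (p0,_)→(p0,a,right)
state=p0 head=2 tape=_acba[b]bbc   (p0,b)→(p0,_,left)
state=p0 head=1 tape=_acb[a]_bbc   (p0,a)→(p2,c,left)
state=p2 head=0 tape=_ac[b]c_bbc   (p2,b)→(p0,_,left)
state=p0 head=-1 tape=_a[c]_c_bbc   (p0,c)→(p0,b,right)
state=p0 head=0 tape=_ab[_]c_bbc   (p0,_)→(p0,a,right)
state=p0 head=1 tape=_aba[c]_bbc   (p0,c)→(p0,b,right)
state=p0 head=2 tape=_abab[_]bbc   (p0,_)→(p0,a,right)
state=p0 head=3 tape=_ababa[b]bc   (p0,b)→(p0,_,left)
state=p0 head=2 tape=_abab[a]_bc   (p0,a)→(p2,c,left)
state=p2 head=1 tape=_aba[b]c_bc   (p2,b)→(p0,_,left)
state=p0 head=0 tape=_ab[a]_c_bc   (p0,a)→(p2,c,left)
state=p2 head=-1 tape=_a[b]c_c_bc   (p2,b)→(p0,_,left)
state=p0 head=-2 tape=_[a]_c_c_bc   (p0,a)→(p2,c,left)
state=p2 head=-3 tape=[_]c_c_c_bc
M halts after 23 transitions.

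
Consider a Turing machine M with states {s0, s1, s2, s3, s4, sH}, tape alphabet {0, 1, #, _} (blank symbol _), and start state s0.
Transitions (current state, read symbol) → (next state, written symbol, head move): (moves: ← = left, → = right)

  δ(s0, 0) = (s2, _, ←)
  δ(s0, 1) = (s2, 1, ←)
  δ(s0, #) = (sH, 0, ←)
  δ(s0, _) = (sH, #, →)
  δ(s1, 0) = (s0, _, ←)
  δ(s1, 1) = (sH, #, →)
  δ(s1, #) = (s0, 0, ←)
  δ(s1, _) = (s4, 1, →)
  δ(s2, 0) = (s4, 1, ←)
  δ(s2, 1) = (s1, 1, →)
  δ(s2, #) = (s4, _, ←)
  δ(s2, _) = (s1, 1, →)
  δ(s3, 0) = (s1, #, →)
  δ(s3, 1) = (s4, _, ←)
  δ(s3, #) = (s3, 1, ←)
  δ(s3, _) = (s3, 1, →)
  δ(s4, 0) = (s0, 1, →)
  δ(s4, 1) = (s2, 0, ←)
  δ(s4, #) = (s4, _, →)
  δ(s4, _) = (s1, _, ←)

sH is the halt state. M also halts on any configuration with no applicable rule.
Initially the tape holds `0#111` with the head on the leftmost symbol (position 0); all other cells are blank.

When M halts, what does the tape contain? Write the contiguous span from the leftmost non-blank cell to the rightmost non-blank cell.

s0 | _[0]#111   read 0 → write _, move ←, go to s2
s2 | [_]_#111   read _ → write 1, move →, go to s1
s1 | 1[_]#111   read _ → write 1, move →, go to s4
s4 | 11[#]111   read # → write _, move →, go to s4
s4 | 11_[1]11   read 1 → write 0, move ←, go to s2
s2 | 11[_]011   read _ → write 1, move →, go to s1
s1 | 111[0]11   read 0 → write _, move ←, go to s0
s0 | 11[1]_11   read 1 → write 1, move ←, go to s2
s2 | 1[1]1_11   read 1 → write 1, move →, go to s1
s1 | 11[1]_11   read 1 → write #, move →, go to sH
sH | 11#[_]11
The non-blank tape span at halt is 11#_11.

11#_11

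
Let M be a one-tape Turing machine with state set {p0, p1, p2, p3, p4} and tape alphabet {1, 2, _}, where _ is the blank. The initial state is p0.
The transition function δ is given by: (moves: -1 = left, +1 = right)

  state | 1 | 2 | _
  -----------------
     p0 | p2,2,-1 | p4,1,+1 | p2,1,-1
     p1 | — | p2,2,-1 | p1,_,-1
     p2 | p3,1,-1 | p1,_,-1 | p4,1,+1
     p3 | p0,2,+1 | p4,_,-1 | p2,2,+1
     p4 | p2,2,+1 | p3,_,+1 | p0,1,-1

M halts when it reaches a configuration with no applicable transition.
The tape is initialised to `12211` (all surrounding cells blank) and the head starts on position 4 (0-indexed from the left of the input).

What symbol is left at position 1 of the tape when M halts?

p0 | _1221[1]   read 1 → write 2, move -1, go to p2
p2 | _122[1]2   read 1 → write 1, move -1, go to p3
p3 | _12[2]12   read 2 → write _, move -1, go to p4
p4 | _1[2]_12   read 2 → write _, move +1, go to p3
p3 | _1_[_]12   read _ → write 2, move +1, go to p2
p2 | _1_2[1]2   read 1 → write 1, move -1, go to p3
p3 | _1_[2]12   read 2 → write _, move -1, go to p4
p4 | _1[_]_12   read _ → write 1, move -1, go to p0
p0 | _[1]1_12   read 1 → write 2, move -1, go to p2
p2 | [_]21_12   read _ → write 1, move +1, go to p4
p4 | 1[2]1_12   read 2 → write _, move +1, go to p3
p3 | 1_[1]_12   read 1 → write 2, move +1, go to p0
p0 | 1_2[_]12   read _ → write 1, move -1, go to p2
p2 | 1_[2]112   read 2 → write _, move -1, go to p1
p1 | 1[_]_112   read _ → write _, move -1, go to p1
p1 | [1]__112
Cell 1 holds _ when M halts.

_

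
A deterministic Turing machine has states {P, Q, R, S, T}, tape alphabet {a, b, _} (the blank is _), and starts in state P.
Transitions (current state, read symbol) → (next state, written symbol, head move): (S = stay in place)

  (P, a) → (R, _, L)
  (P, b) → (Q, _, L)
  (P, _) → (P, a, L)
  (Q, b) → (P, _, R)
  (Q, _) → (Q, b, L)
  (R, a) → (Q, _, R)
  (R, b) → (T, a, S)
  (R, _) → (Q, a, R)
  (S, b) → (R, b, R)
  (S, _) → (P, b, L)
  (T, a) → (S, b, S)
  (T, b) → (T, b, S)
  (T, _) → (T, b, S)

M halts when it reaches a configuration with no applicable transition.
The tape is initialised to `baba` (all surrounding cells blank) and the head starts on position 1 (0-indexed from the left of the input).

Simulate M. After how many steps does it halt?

state=P head=1 tape=b[a]ba   (P,a)→(R,_,L)
state=R head=0 tape=[b]_ba   (R,b)→(T,a,S)
state=T head=0 tape=[a]_ba   (T,a)→(S,b,S)
state=S head=0 tape=[b]_ba   (S,b)→(R,b,R)
state=R head=1 tape=b[_]ba   (R,_)→(Q,a,R)
state=Q head=2 tape=ba[b]a   (Q,b)→(P,_,R)
state=P head=3 tape=ba_[a]   (P,a)→(R,_,L)
state=R head=2 tape=ba[_]_   (R,_)→(Q,a,R)
state=Q head=3 tape=baa[_]   (Q,_)→(Q,b,L)
state=Q head=2 tape=ba[a]b
M halts after 9 transitions.

9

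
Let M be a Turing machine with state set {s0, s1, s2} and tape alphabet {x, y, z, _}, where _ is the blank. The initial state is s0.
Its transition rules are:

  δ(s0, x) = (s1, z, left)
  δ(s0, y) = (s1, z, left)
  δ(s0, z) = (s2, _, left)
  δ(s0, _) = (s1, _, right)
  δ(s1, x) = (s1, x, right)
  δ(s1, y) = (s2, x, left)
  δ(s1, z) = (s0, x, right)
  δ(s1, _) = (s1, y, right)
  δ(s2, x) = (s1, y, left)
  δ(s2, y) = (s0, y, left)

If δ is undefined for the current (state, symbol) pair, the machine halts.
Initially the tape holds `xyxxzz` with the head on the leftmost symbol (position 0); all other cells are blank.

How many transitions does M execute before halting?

s0 | __[x]yxxzz   read x → write z, move left, go to s1
s1 | _[_]zyxxzz   read _ → write y, move right, go to s1
s1 | _y[z]yxxzz   read z → write x, move right, go to s0
s0 | _yx[y]xxzz   read y → write z, move left, go to s1
s1 | _y[x]zxxzz   read x → write x, move right, go to s1
s1 | _yx[z]xxzz   read z → write x, move right, go to s0
s0 | _yxx[x]xzz   read x → write z, move left, go to s1
s1 | _yx[x]zxzz   read x → write x, move right, go to s1
s1 | _yxx[z]xzz   read z → write x, move right, go to s0
s0 | _yxxx[x]zz   read x → write z, move left, go to s1
s1 | _yxx[x]zzz   read x → write x, move right, go to s1
s1 | _yxxx[z]zz   read z → write x, move right, go to s0
s0 | _yxxxx[z]z   read z → write _, move left, go to s2
s2 | _yxxx[x]_z   read x → write y, move left, go to s1
s1 | _yxx[x]y_z   read x → write x, move right, go to s1
s1 | _yxxx[y]_z   read y → write x, move left, go to s2
s2 | _yxx[x]x_z   read x → write y, move left, go to s1
s1 | _yx[x]yx_z   read x → write x, move right, go to s1
s1 | _yxx[y]x_z   read y → write x, move left, go to s2
s2 | _yx[x]xx_z   read x → write y, move left, go to s1
s1 | _y[x]yxx_z   read x → write x, move right, go to s1
s1 | _yx[y]xx_z   read y → write x, move left, go to s2
s2 | _y[x]xxx_z   read x → write y, move left, go to s1
s1 | _[y]yxxx_z   read y → write x, move left, go to s2
s2 | [_]xyxxx_z
M halts after 24 transitions.

24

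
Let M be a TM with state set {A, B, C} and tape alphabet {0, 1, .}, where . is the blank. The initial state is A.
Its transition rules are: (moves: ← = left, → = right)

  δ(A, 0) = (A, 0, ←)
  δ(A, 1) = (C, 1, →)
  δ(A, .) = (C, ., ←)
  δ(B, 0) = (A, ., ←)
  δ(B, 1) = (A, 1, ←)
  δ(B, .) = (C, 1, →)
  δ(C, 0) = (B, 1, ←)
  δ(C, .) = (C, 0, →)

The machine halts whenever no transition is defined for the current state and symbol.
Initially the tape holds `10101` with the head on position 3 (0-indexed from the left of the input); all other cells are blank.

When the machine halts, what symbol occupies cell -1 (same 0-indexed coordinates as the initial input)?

A | ..101[0]1   read 0 → write 0, move ←, go to A
A | ..10[1]01   read 1 → write 1, move →, go to C
C | ..101[0]1   read 0 → write 1, move ←, go to B
B | ..10[1]11   read 1 → write 1, move ←, go to A
A | ..1[0]111   read 0 → write 0, move ←, go to A
A | ..[1]0111   read 1 → write 1, move →, go to C
C | ..1[0]111   read 0 → write 1, move ←, go to B
B | ..[1]1111   read 1 → write 1, move ←, go to A
A | .[.]11111   read . → write ., move ←, go to C
C | [.].11111   read . → write 0, move →, go to C
C | 0[.]11111   read . → write 0, move →, go to C
C | 00[1]1111
Cell -1 holds 0 when M halts.

0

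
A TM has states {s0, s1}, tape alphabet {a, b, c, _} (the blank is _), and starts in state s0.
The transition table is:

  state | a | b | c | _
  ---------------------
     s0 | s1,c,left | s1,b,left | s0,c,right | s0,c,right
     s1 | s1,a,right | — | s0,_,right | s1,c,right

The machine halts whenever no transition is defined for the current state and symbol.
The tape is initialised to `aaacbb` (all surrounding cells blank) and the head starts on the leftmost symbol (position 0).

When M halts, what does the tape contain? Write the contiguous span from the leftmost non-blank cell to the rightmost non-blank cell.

state=s0 head=0 tape=_[a]aacbb   (s0,a)→(s1,c,left)
state=s1 head=-1 tape=[_]caacbb   (s1,_)→(s1,c,right)
state=s1 head=0 tape=c[c]aacbb   (s1,c)→(s0,_,right)
state=s0 head=1 tape=c_[a]acbb   (s0,a)→(s1,c,left)
state=s1 head=0 tape=c[_]cacbb   (s1,_)→(s1,c,right)
state=s1 head=1 tape=cc[c]acbb   (s1,c)→(s0,_,right)
state=s0 head=2 tape=cc_[a]cbb   (s0,a)→(s1,c,left)
state=s1 head=1 tape=cc[_]ccbb   (s1,_)→(s1,c,right)
state=s1 head=2 tape=ccc[c]cbb   (s1,c)→(s0,_,right)
state=s0 head=3 tape=ccc_[c]bb   (s0,c)→(s0,c,right)
state=s0 head=4 tape=ccc_c[b]b   (s0,b)→(s1,b,left)
state=s1 head=3 tape=ccc_[c]bb   (s1,c)→(s0,_,right)
state=s0 head=4 tape=ccc__[b]b   (s0,b)→(s1,b,left)
state=s1 head=3 tape=ccc_[_]bb   (s1,_)→(s1,c,right)
state=s1 head=4 tape=ccc_c[b]b
The non-blank tape span at halt is ccc_cbb.

ccc_cbb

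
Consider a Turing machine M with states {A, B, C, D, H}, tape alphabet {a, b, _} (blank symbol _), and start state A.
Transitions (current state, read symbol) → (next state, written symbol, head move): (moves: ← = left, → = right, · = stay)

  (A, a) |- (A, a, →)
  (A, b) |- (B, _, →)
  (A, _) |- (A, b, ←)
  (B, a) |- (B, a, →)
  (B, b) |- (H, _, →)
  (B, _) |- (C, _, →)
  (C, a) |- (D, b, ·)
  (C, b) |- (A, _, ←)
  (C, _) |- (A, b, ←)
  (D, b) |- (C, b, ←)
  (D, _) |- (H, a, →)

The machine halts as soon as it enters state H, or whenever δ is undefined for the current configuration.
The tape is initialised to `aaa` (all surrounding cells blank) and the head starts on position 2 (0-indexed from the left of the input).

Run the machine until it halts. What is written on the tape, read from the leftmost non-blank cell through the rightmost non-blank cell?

state=A head=2 tape=aa[a]___   (A,a)→(A,a,→)
state=A head=3 tape=aaa[_]__   (A,_)→(A,b,←)
state=A head=2 tape=aa[a]b__   (A,a)→(A,a,→)
state=A head=3 tape=aaa[b]__   (A,b)→(B,_,→)
state=B head=4 tape=aaa_[_]_   (B,_)→(C,_,→)
state=C head=5 tape=aaa__[_]   (C,_)→(A,b,←)
state=A head=4 tape=aaa_[_]b   (A,_)→(A,b,←)
state=A head=3 tape=aaa[_]bb   (A,_)→(A,b,←)
state=A head=2 tape=aa[a]bbb   (A,a)→(A,a,→)
state=A head=3 tape=aaa[b]bb   (A,b)→(B,_,→)
state=B head=4 tape=aaa_[b]b   (B,b)→(H,_,→)
state=H head=5 tape=aaa__[b]
The non-blank tape span at halt is aaa__b.

aaa__b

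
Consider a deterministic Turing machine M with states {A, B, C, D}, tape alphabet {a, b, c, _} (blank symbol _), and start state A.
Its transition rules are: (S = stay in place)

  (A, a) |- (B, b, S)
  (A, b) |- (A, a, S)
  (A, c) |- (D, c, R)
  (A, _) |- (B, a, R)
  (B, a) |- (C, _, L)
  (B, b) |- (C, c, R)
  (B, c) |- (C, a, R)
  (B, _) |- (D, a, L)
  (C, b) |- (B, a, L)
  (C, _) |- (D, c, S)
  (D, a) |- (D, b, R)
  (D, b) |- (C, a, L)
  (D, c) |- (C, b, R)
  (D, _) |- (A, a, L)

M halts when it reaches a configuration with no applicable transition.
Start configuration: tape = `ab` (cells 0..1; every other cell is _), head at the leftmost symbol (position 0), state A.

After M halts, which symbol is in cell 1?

state=A head=0 tape=[a]b   (A,a)→(B,b,S)
state=B head=0 tape=[b]b   (B,b)→(C,c,R)
state=C head=1 tape=c[b]   (C,b)→(B,a,L)
state=B head=0 tape=[c]a   (B,c)→(C,a,R)
state=C head=1 tape=a[a]
Cell 1 holds a when M halts.

a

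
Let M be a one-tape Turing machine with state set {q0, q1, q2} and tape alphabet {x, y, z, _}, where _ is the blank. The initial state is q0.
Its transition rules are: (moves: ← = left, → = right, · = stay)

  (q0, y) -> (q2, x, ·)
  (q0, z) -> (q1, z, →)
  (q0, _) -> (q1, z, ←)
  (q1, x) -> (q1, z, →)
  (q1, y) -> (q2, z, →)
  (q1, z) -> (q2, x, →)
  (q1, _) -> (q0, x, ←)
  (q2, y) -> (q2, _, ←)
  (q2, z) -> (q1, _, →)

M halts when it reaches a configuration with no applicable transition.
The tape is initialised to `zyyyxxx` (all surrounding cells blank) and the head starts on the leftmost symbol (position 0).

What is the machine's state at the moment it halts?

q2

state=q0 head=0 tape=[z]yyyxxx   (q0,z)→(q1,z,→)
state=q1 head=1 tape=z[y]yyxxx   (q1,y)→(q2,z,→)
state=q2 head=2 tape=zz[y]yxxx   (q2,y)→(q2,_,←)
state=q2 head=1 tape=z[z]_yxxx   (q2,z)→(q1,_,→)
state=q1 head=2 tape=z_[_]yxxx   (q1,_)→(q0,x,←)
state=q0 head=1 tape=z[_]xyxxx   (q0,_)→(q1,z,←)
state=q1 head=0 tape=[z]zxyxxx   (q1,z)→(q2,x,→)
state=q2 head=1 tape=x[z]xyxxx   (q2,z)→(q1,_,→)
state=q1 head=2 tape=x_[x]yxxx   (q1,x)→(q1,z,→)
state=q1 head=3 tape=x_z[y]xxx   (q1,y)→(q2,z,→)
state=q2 head=4 tape=x_zz[x]xx
No transition is defined for (q2, x); M halts in state q2.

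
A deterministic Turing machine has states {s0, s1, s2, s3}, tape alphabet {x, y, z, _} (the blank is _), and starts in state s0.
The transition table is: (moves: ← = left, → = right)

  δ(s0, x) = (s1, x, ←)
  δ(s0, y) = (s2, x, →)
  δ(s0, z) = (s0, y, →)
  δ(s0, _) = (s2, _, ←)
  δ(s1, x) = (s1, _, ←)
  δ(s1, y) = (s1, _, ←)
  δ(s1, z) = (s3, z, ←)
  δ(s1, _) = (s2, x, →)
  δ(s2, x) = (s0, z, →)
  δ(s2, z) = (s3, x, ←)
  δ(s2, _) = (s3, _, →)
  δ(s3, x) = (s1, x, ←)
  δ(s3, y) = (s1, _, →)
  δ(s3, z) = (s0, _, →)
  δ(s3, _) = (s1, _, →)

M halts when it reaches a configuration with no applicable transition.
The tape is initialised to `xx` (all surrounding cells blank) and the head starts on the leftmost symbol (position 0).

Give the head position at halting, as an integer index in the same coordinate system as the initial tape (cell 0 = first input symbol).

s0 | ___[x]x   read x → write x, move ←, go to s1
s1 | __[_]xx   read _ → write x, move →, go to s2
s2 | __x[x]x   read x → write z, move →, go to s0
s0 | __xz[x]   read x → write x, move ←, go to s1
s1 | __x[z]x   read z → write z, move ←, go to s3
s3 | __[x]zx   read x → write x, move ←, go to s1
s1 | _[_]xzx   read _ → write x, move →, go to s2
s2 | _x[x]zx   read x → write z, move →, go to s0
s0 | _xz[z]x   read z → write y, move →, go to s0
s0 | _xzy[x]   read x → write x, move ←, go to s1
s1 | _xz[y]x   read y → write _, move ←, go to s1
s1 | _x[z]_x   read z → write z, move ←, go to s3
s3 | _[x]z_x   read x → write x, move ←, go to s1
s1 | [_]xz_x   read _ → write x, move →, go to s2
s2 | x[x]z_x   read x → write z, move →, go to s0
s0 | xz[z]_x   read z → write y, move →, go to s0
s0 | xzy[_]x   read _ → write _, move ←, go to s2
s2 | xz[y]_x
At halt the head is at cell -1.

-1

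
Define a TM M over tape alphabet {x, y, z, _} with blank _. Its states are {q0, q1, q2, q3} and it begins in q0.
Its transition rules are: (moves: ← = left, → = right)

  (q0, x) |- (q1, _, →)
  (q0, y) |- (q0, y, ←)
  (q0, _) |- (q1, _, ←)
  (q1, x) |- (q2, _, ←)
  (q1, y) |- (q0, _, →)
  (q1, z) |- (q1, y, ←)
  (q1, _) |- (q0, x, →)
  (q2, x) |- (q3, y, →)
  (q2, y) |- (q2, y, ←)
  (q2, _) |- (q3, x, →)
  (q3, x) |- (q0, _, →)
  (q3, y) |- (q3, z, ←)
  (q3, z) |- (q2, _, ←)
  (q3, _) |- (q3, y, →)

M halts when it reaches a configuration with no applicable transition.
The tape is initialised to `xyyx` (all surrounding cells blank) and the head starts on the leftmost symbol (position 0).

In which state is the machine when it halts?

q0

state=q0 head=0 tape=_[x]yyx   (q0,x)→(q1,_,→)
state=q1 head=1 tape=__[y]yx   (q1,y)→(q0,_,→)
state=q0 head=2 tape=___[y]x   (q0,y)→(q0,y,←)
state=q0 head=1 tape=__[_]yx   (q0,_)→(q1,_,←)
state=q1 head=0 tape=_[_]_yx   (q1,_)→(q0,x,→)
state=q0 head=1 tape=_x[_]yx   (q0,_)→(q1,_,←)
state=q1 head=0 tape=_[x]_yx   (q1,x)→(q2,_,←)
state=q2 head=-1 tape=[_]__yx   (q2,_)→(q3,x,→)
state=q3 head=0 tape=x[_]_yx   (q3,_)→(q3,y,→)
state=q3 head=1 tape=xy[_]yx   (q3,_)→(q3,y,→)
state=q3 head=2 tape=xyy[y]x   (q3,y)→(q3,z,←)
state=q3 head=1 tape=xy[y]zx   (q3,y)→(q3,z,←)
state=q3 head=0 tape=x[y]zzx   (q3,y)→(q3,z,←)
state=q3 head=-1 tape=[x]zzzx   (q3,x)→(q0,_,→)
state=q0 head=0 tape=_[z]zzx
No transition is defined for (q0, z); M halts in state q0.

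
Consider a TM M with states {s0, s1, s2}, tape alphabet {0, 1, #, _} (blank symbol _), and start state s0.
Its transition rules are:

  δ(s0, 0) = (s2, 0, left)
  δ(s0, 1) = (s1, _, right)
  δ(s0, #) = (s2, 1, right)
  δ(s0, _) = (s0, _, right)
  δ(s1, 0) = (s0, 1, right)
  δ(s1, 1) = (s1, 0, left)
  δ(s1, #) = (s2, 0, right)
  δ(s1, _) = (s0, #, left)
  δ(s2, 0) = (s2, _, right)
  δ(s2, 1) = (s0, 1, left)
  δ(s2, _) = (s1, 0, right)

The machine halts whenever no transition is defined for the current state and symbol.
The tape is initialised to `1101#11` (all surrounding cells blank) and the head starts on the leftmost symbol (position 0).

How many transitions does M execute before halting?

s0 | _[1]101#11____   read 1 → write _, move right, go to s1
s1 | __[1]01#11____   read 1 → write 0, move left, go to s1
s1 | _[_]001#11____   read _ → write #, move left, go to s0
s0 | [_]#001#11____   read _ → write _, move right, go to s0
s0 | _[#]001#11____   read # → write 1, move right, go to s2
s2 | _1[0]01#11____   read 0 → write _, move right, go to s2
s2 | _1_[0]1#11____   read 0 → write _, move right, go to s2
s2 | _1__[1]#11____   read 1 → write 1, move left, go to s0
s0 | _1_[_]1#11____   read _ → write _, move right, go to s0
s0 | _1__[1]#11____   read 1 → write _, move right, go to s1
s1 | _1___[#]11____   read # → write 0, move right, go to s2
s2 | _1___0[1]1____   read 1 → write 1, move left, go to s0
s0 | _1___[0]11____   read 0 → write 0, move left, go to s2
s2 | _1__[_]011____   read _ → write 0, move right, go to s1
s1 | _1__0[0]11____   read 0 → write 1, move right, go to s0
s0 | _1__01[1]1____   read 1 → write _, move right, go to s1
s1 | _1__01_[1]____   read 1 → write 0, move left, go to s1
s1 | _1__01[_]0____   read _ → write #, move left, go to s0
s0 | _1__0[1]#0____   read 1 → write _, move right, go to s1
s1 | _1__0_[#]0____   read # → write 0, move right, go to s2
s2 | _1__0_0[0]____   read 0 → write _, move right, go to s2
s2 | _1__0_0_[_]___   read _ → write 0, move right, go to s1
s1 | _1__0_0_0[_]__   read _ → write #, move left, go to s0
s0 | _1__0_0_[0]#__   read 0 → write 0, move left, go to s2
s2 | _1__0_0[_]0#__   read _ → write 0, move right, go to s1
s1 | _1__0_00[0]#__   read 0 → write 1, move right, go to s0
s0 | _1__0_001[#]__   read # → write 1, move right, go to s2
s2 | _1__0_0011[_]_   read _ → write 0, move right, go to s1
s1 | _1__0_00110[_]   read _ → write #, move left, go to s0
s0 | _1__0_0011[0]#   read 0 → write 0, move left, go to s2
s2 | _1__0_001[1]0#   read 1 → write 1, move left, go to s0
s0 | _1__0_00[1]10#   read 1 → write _, move right, go to s1
s1 | _1__0_00_[1]0#   read 1 → write 0, move left, go to s1
s1 | _1__0_00[_]00#   read _ → write #, move left, go to s0
s0 | _1__0_0[0]#00#   read 0 → write 0, move left, go to s2
s2 | _1__0_[0]0#00#   read 0 → write _, move right, go to s2
s2 | _1__0__[0]#00#   read 0 → write _, move right, go to s2
s2 | _1__0___[#]00#
M halts after 37 transitions.

37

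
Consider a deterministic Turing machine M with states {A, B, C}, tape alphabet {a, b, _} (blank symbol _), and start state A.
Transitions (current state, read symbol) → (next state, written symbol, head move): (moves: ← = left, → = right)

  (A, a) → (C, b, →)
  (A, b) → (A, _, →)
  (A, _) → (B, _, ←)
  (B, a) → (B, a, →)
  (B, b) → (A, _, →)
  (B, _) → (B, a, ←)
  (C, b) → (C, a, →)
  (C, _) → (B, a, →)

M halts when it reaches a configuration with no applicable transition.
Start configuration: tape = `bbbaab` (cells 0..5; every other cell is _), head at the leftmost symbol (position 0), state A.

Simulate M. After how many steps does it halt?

A | [b]bbaab   read b → write _, move →, go to A
A | _[b]baab   read b → write _, move →, go to A
A | __[b]aab   read b → write _, move →, go to A
A | ___[a]ab   read a → write b, move →, go to C
C | ___b[a]b
M halts after 4 transitions.

4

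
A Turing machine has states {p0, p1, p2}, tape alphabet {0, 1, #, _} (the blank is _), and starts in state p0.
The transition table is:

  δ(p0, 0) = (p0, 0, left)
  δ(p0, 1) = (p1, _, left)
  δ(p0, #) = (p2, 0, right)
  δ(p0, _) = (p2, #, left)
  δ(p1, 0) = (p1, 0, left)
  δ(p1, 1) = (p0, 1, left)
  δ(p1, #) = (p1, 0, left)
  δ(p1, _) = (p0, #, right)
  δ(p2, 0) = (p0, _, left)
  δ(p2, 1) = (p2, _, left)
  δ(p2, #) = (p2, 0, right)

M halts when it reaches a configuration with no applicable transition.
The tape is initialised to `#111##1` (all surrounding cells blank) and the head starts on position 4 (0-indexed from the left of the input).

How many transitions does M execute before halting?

state=p0 head=4 tape=___#111[#]#1   (p0,#)→(p2,0,right)
state=p2 head=5 tape=___#1110[#]1   (p2,#)→(p2,0,right)
state=p2 head=6 tape=___#11100[1]   (p2,1)→(p2,_,left)
state=p2 head=5 tape=___#1110[0]_   (p2,0)→(p0,_,left)
state=p0 head=4 tape=___#111[0]__   (p0,0)→(p0,0,left)
state=p0 head=3 tape=___#11[1]0__   (p0,1)→(p1,_,left)
state=p1 head=2 tape=___#1[1]_0__   (p1,1)→(p0,1,left)
state=p0 head=1 tape=___#[1]1_0__   (p0,1)→(p1,_,left)
state=p1 head=0 tape=___[#]_1_0__   (p1,#)→(p1,0,left)
state=p1 head=-1 tape=__[_]0_1_0__   (p1,_)→(p0,#,right)
state=p0 head=0 tape=__#[0]_1_0__   (p0,0)→(p0,0,left)
state=p0 head=-1 tape=__[#]0_1_0__   (p0,#)→(p2,0,right)
state=p2 head=0 tape=__0[0]_1_0__   (p2,0)→(p0,_,left)
state=p0 head=-1 tape=__[0]__1_0__   (p0,0)→(p0,0,left)
state=p0 head=-2 tape=_[_]0__1_0__   (p0,_)→(p2,#,left)
state=p2 head=-3 tape=[_]#0__1_0__
M halts after 15 transitions.

15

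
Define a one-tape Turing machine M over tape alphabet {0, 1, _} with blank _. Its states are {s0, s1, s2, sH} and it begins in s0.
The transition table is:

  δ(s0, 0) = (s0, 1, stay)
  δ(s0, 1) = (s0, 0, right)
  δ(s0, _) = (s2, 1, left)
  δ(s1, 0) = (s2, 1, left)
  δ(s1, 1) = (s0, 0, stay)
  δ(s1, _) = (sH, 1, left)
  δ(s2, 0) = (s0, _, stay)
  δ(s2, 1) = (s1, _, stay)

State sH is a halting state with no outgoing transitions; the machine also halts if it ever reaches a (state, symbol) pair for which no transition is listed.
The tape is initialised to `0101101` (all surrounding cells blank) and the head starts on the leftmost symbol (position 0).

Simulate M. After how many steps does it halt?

25

s0 | _[0]101101_   read 0 → write 1, move stay, go to s0
s0 | _[1]101101_   read 1 → write 0, move right, go to s0
s0 | _0[1]01101_   read 1 → write 0, move right, go to s0
s0 | _00[0]1101_   read 0 → write 1, move stay, go to s0
s0 | _00[1]1101_   read 1 → write 0, move right, go to s0
s0 | _000[1]101_   read 1 → write 0, move right, go to s0
s0 | _0000[1]01_   read 1 → write 0, move right, go to s0
s0 | _00000[0]1_   read 0 → write 1, move stay, go to s0
s0 | _00000[1]1_   read 1 → write 0, move right, go to s0
s0 | _000000[1]_   read 1 → write 0, move right, go to s0
s0 | _0000000[_]   read _ → write 1, move left, go to s2
s2 | _000000[0]1   read 0 → write _, move stay, go to s0
s0 | _000000[_]1   read _ → write 1, move left, go to s2
s2 | _00000[0]11   read 0 → write _, move stay, go to s0
s0 | _00000[_]11   read _ → write 1, move left, go to s2
s2 | _0000[0]111   read 0 → write _, move stay, go to s0
s0 | _0000[_]111   read _ → write 1, move left, go to s2
s2 | _000[0]1111   read 0 → write _, move stay, go to s0
s0 | _000[_]1111   read _ → write 1, move left, go to s2
s2 | _00[0]11111   read 0 → write _, move stay, go to s0
s0 | _00[_]11111   read _ → write 1, move left, go to s2
s2 | _0[0]111111   read 0 → write _, move stay, go to s0
s0 | _0[_]111111   read _ → write 1, move left, go to s2
s2 | _[0]1111111   read 0 → write _, move stay, go to s0
s0 | _[_]1111111   read _ → write 1, move left, go to s2
s2 | [_]11111111
M halts after 25 transitions.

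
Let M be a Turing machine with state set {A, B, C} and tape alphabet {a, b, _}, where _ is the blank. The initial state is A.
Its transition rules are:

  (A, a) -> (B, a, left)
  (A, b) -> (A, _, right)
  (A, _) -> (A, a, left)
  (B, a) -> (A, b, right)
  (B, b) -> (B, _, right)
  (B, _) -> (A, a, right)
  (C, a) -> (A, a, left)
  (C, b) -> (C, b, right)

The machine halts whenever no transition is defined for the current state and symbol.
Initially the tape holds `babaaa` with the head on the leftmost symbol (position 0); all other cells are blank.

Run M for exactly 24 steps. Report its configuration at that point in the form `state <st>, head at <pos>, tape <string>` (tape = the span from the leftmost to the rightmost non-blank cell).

state=A head=0 tape=[b]abaaa_   (A,b)→(A,_,right)
state=A head=1 tape=_[a]baaa_   (A,a)→(B,a,left)
state=B head=0 tape=[_]abaaa_   (B,_)→(A,a,right)
state=A head=1 tape=a[a]baaa_   (A,a)→(B,a,left)
state=B head=0 tape=[a]abaaa_   (B,a)→(A,b,right)
state=A head=1 tape=b[a]baaa_   (A,a)→(B,a,left)
state=B head=0 tape=[b]abaaa_   (B,b)→(B,_,right)
state=B head=1 tape=_[a]baaa_   (B,a)→(A,b,right)
state=A head=2 tape=_b[b]aaa_   (A,b)→(A,_,right)
state=A head=3 tape=_b_[a]aa_   (A,a)→(B,a,left)
state=B head=2 tape=_b[_]aaa_   (B,_)→(A,a,right)
state=A head=3 tape=_ba[a]aa_   (A,a)→(B,a,left)
state=B head=2 tape=_b[a]aaa_   (B,a)→(A,b,right)
state=A head=3 tape=_bb[a]aa_   (A,a)→(B,a,left)
state=B head=2 tape=_b[b]aaa_   (B,b)→(B,_,right)
state=B head=3 tape=_b_[a]aa_   (B,a)→(A,b,right)
state=A head=4 tape=_b_b[a]a_   (A,a)→(B,a,left)
state=B head=3 tape=_b_[b]aa_   (B,b)→(B,_,right)
state=B head=4 tape=_b__[a]a_   (B,a)→(A,b,right)
state=A head=5 tape=_b__b[a]_   (A,a)→(B,a,left)
state=B head=4 tape=_b__[b]a_   (B,b)→(B,_,right)
state=B head=5 tape=_b___[a]_   (B,a)→(A,b,right)
state=A head=6 tape=_b___b[_]   (A,_)→(A,a,left)
state=A head=5 tape=_b___[b]a   (A,b)→(A,_,right)
state=A head=6 tape=_b____[a]
After 24 steps: state A, head at 6, tape b____a.

state A, head at 6, tape b____a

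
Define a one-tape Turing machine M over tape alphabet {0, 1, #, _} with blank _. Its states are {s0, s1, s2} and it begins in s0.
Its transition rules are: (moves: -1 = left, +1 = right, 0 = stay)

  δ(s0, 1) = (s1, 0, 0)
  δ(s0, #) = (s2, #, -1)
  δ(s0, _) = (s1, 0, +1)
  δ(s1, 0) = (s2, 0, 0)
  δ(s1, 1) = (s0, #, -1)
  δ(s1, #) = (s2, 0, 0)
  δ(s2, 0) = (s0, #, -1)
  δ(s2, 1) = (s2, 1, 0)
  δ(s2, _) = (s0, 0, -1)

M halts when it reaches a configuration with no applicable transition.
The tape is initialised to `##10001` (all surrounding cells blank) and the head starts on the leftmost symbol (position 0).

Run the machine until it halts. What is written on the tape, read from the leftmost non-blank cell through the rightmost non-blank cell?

state=s0 head=0 tape=__[#]#10001   (s0,#)→(s2,#,-1)
state=s2 head=-1 tape=_[_]##10001   (s2,_)→(s0,0,-1)
state=s0 head=-2 tape=[_]0##10001   (s0,_)→(s1,0,+1)
state=s1 head=-1 tape=0[0]##10001   (s1,0)→(s2,0,0)
state=s2 head=-1 tape=0[0]##10001   (s2,0)→(s0,#,-1)
state=s0 head=-2 tape=[0]###10001
The non-blank tape span at halt is 0###10001.

0###10001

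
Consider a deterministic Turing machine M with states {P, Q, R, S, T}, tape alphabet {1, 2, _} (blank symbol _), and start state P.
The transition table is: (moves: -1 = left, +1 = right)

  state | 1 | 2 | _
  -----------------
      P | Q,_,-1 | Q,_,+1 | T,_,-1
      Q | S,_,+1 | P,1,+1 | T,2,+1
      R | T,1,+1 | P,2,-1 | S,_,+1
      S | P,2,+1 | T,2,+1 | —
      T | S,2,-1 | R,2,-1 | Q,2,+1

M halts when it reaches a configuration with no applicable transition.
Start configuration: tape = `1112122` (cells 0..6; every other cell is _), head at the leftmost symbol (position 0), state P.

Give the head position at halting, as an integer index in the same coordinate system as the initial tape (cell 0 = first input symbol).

state=P head=0 tape=_[1]112122_   (P,1)→(Q,_,-1)
state=Q head=-1 tape=[_]_112122_   (Q,_)→(T,2,+1)
state=T head=0 tape=2[_]112122_   (T,_)→(Q,2,+1)
state=Q head=1 tape=22[1]12122_   (Q,1)→(S,_,+1)
state=S head=2 tape=22_[1]2122_   (S,1)→(P,2,+1)
state=P head=3 tape=22_2[2]122_   (P,2)→(Q,_,+1)
state=Q head=4 tape=22_2_[1]22_   (Q,1)→(S,_,+1)
state=S head=5 tape=22_2__[2]2_   (S,2)→(T,2,+1)
state=T head=6 tape=22_2__2[2]_   (T,2)→(R,2,-1)
state=R head=5 tape=22_2__[2]2_   (R,2)→(P,2,-1)
state=P head=4 tape=22_2_[_]22_   (P,_)→(T,_,-1)
state=T head=3 tape=22_2[_]_22_   (T,_)→(Q,2,+1)
state=Q head=4 tape=22_22[_]22_   (Q,_)→(T,2,+1)
state=T head=5 tape=22_222[2]2_   (T,2)→(R,2,-1)
state=R head=4 tape=22_22[2]22_   (R,2)→(P,2,-1)
state=P head=3 tape=22_2[2]222_   (P,2)→(Q,_,+1)
state=Q head=4 tape=22_2_[2]22_   (Q,2)→(P,1,+1)
state=P head=5 tape=22_2_1[2]2_   (P,2)→(Q,_,+1)
state=Q head=6 tape=22_2_1_[2]_   (Q,2)→(P,1,+1)
state=P head=7 tape=22_2_1_1[_]   (P,_)→(T,_,-1)
state=T head=6 tape=22_2_1_[1]_   (T,1)→(S,2,-1)
state=S head=5 tape=22_2_1[_]2_
At halt the head is at cell 5.

5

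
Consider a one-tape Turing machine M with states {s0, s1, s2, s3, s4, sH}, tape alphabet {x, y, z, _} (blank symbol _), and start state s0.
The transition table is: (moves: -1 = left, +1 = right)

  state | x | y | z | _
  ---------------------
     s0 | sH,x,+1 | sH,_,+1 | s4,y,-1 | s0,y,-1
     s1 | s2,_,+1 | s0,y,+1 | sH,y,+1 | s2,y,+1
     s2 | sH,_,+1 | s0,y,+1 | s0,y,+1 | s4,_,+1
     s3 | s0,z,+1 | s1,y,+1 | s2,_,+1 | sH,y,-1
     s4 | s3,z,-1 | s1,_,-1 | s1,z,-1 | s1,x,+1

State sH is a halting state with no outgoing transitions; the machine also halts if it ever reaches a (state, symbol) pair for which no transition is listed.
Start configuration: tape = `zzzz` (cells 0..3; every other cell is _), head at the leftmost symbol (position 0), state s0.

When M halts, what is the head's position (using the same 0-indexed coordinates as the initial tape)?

2

state=s0 head=0 tape=_[z]zzz   (s0,z)→(s4,y,-1)
state=s4 head=-1 tape=[_]yzzz   (s4,_)→(s1,x,+1)
state=s1 head=0 tape=x[y]zzz   (s1,y)→(s0,y,+1)
state=s0 head=1 tape=xy[z]zz   (s0,z)→(s4,y,-1)
state=s4 head=0 tape=x[y]yzz   (s4,y)→(s1,_,-1)
state=s1 head=-1 tape=[x]_yzz   (s1,x)→(s2,_,+1)
state=s2 head=0 tape=_[_]yzz   (s2,_)→(s4,_,+1)
state=s4 head=1 tape=__[y]zz   (s4,y)→(s1,_,-1)
state=s1 head=0 tape=_[_]_zz   (s1,_)→(s2,y,+1)
state=s2 head=1 tape=_y[_]zz   (s2,_)→(s4,_,+1)
state=s4 head=2 tape=_y_[z]z   (s4,z)→(s1,z,-1)
state=s1 head=1 tape=_y[_]zz   (s1,_)→(s2,y,+1)
state=s2 head=2 tape=_yy[z]z   (s2,z)→(s0,y,+1)
state=s0 head=3 tape=_yyy[z]   (s0,z)→(s4,y,-1)
state=s4 head=2 tape=_yy[y]y   (s4,y)→(s1,_,-1)
state=s1 head=1 tape=_y[y]_y   (s1,y)→(s0,y,+1)
state=s0 head=2 tape=_yy[_]y   (s0,_)→(s0,y,-1)
state=s0 head=1 tape=_y[y]yy   (s0,y)→(sH,_,+1)
state=sH head=2 tape=_y_[y]y
At halt the head is at cell 2.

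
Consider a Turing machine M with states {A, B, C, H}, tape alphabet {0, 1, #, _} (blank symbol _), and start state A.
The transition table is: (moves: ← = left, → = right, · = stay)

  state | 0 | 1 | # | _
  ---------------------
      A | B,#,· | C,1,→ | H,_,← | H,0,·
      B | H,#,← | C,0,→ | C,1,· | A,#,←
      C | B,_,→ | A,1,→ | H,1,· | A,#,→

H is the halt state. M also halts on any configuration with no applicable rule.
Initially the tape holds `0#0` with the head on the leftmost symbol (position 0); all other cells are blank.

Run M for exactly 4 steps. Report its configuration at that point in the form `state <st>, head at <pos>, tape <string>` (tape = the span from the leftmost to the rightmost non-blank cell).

A | [0]#0   read 0 → write #, move ·, go to B
B | [#]#0   read # → write 1, move ·, go to C
C | [1]#0   read 1 → write 1, move →, go to A
A | 1[#]0   read # → write _, move ←, go to H
H | [1]_0
After 4 steps: state H, head at 0, tape 1_0.

state H, head at 0, tape 1_0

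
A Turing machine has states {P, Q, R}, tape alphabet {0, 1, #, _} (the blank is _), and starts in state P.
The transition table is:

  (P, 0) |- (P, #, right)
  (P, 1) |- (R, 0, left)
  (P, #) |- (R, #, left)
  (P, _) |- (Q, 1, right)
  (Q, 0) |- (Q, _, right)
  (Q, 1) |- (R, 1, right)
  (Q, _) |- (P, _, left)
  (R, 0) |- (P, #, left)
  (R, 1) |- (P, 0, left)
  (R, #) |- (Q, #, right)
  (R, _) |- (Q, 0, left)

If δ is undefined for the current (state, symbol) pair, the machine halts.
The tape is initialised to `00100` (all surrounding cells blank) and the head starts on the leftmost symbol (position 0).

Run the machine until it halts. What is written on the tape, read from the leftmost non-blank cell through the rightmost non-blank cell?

##_00

state=P head=0 tape=[0]0100_   (P,0)→(P,#,right)
state=P head=1 tape=#[0]100_   (P,0)→(P,#,right)
state=P head=2 tape=##[1]00_   (P,1)→(R,0,left)
state=R head=1 tape=#[#]000_   (R,#)→(Q,#,right)
state=Q head=2 tape=##[0]00_   (Q,0)→(Q,_,right)
state=Q head=3 tape=##_[0]0_   (Q,0)→(Q,_,right)
state=Q head=4 tape=##__[0]_   (Q,0)→(Q,_,right)
state=Q head=5 tape=##___[_]   (Q,_)→(P,_,left)
state=P head=4 tape=##__[_]_   (P,_)→(Q,1,right)
state=Q head=5 tape=##__1[_]   (Q,_)→(P,_,left)
state=P head=4 tape=##__[1]_   (P,1)→(R,0,left)
state=R head=3 tape=##_[_]0_   (R,_)→(Q,0,left)
state=Q head=2 tape=##[_]00_   (Q,_)→(P,_,left)
state=P head=1 tape=#[#]_00_   (P,#)→(R,#,left)
state=R head=0 tape=[#]#_00_   (R,#)→(Q,#,right)
state=Q head=1 tape=#[#]_00_
The non-blank tape span at halt is ##_00.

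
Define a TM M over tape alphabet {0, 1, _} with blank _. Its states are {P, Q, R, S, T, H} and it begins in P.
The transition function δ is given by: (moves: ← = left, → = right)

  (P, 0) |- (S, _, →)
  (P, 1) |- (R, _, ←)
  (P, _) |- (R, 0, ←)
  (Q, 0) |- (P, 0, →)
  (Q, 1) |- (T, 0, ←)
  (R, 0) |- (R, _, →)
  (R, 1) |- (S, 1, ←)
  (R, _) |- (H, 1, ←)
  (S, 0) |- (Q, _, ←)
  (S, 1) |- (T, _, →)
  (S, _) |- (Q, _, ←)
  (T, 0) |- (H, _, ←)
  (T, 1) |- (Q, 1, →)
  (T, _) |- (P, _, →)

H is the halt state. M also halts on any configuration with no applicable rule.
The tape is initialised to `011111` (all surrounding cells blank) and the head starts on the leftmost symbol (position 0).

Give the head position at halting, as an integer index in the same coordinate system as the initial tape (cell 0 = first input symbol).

P | [0]11111   read 0 → write _, move →, go to S
S | _[1]1111   read 1 → write _, move →, go to T
T | __[1]111   read 1 → write 1, move →, go to Q
Q | __1[1]11   read 1 → write 0, move ←, go to T
T | __[1]011   read 1 → write 1, move →, go to Q
Q | __1[0]11   read 0 → write 0, move →, go to P
P | __10[1]1   read 1 → write _, move ←, go to R
R | __1[0]_1   read 0 → write _, move →, go to R
R | __1_[_]1   read _ → write 1, move ←, go to H
H | __1[_]11
At halt the head is at cell 3.

3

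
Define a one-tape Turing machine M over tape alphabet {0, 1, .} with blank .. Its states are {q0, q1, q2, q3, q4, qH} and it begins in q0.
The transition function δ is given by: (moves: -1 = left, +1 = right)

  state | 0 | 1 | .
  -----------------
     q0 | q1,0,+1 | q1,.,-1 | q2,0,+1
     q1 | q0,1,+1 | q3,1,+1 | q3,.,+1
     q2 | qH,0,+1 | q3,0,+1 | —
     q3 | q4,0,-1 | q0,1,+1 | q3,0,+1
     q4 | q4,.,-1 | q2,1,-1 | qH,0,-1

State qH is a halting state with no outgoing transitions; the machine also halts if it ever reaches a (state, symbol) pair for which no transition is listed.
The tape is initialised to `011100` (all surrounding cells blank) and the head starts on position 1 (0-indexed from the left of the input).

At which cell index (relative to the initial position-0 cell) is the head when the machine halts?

state=q0 head=1 tape=0[1]1100..   (q0,1)→(q1,.,-1)
state=q1 head=0 tape=[0].1100..   (q1,0)→(q0,1,+1)
state=q0 head=1 tape=1[.]1100..   (q0,.)→(q2,0,+1)
state=q2 head=2 tape=10[1]100..   (q2,1)→(q3,0,+1)
state=q3 head=3 tape=100[1]00..   (q3,1)→(q0,1,+1)
state=q0 head=4 tape=1001[0]0..   (q0,0)→(q1,0,+1)
state=q1 head=5 tape=10010[0]..   (q1,0)→(q0,1,+1)
state=q0 head=6 tape=100101[.].   (q0,.)→(q2,0,+1)
state=q2 head=7 tape=1001010[.]
At halt the head is at cell 7.

7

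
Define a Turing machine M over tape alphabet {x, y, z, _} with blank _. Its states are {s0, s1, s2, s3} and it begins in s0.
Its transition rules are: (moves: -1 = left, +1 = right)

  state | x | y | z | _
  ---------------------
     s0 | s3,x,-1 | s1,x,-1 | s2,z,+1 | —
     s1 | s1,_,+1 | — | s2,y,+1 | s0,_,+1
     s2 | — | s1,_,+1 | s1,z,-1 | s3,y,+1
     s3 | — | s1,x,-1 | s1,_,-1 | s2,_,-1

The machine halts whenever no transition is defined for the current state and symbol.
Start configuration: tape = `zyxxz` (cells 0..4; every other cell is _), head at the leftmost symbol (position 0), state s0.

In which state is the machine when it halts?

s0

s0 | [z]yxxz___   read z → write z, move +1, go to s2
s2 | z[y]xxz___   read y → write _, move +1, go to s1
s1 | z_[x]xz___   read x → write _, move +1, go to s1
s1 | z__[x]z___   read x → write _, move +1, go to s1
s1 | z___[z]___   read z → write y, move +1, go to s2
s2 | z___y[_]__   read _ → write y, move +1, go to s3
s3 | z___yy[_]_   read _ → write _, move -1, go to s2
s2 | z___y[y]__   read y → write _, move +1, go to s1
s1 | z___y_[_]_   read _ → write _, move +1, go to s0
s0 | z___y__[_]
No transition is defined for (s0, _); M halts in state s0.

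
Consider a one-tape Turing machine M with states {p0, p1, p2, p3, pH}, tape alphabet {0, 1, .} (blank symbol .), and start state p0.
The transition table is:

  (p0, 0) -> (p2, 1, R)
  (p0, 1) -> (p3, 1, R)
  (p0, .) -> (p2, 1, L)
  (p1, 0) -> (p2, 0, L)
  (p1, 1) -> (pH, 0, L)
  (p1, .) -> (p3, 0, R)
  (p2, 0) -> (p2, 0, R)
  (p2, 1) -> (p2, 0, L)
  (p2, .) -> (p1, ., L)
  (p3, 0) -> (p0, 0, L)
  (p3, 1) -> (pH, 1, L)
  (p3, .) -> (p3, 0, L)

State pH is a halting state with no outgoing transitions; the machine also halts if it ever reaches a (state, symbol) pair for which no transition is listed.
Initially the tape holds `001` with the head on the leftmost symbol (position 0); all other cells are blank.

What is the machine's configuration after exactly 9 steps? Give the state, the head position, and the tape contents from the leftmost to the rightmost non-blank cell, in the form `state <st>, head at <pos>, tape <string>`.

state=p0 head=0 tape=[0]01.   (p0,0)→(p2,1,R)
state=p2 head=1 tape=1[0]1.   (p2,0)→(p2,0,R)
state=p2 head=2 tape=10[1].   (p2,1)→(p2,0,L)
state=p2 head=1 tape=1[0]0.   (p2,0)→(p2,0,R)
state=p2 head=2 tape=10[0].   (p2,0)→(p2,0,R)
state=p2 head=3 tape=100[.]   (p2,.)→(p1,.,L)
state=p1 head=2 tape=10[0].   (p1,0)→(p2,0,L)
state=p2 head=1 tape=1[0]0.   (p2,0)→(p2,0,R)
state=p2 head=2 tape=10[0].   (p2,0)→(p2,0,R)
state=p2 head=3 tape=100[.]
After 9 steps: state p2, head at 3, tape 100.

state p2, head at 3, tape 100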